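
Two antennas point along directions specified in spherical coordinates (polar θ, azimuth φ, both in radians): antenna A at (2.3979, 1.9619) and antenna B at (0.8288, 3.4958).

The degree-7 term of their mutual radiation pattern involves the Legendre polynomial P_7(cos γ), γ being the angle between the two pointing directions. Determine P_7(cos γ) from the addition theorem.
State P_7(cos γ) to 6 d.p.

-0.178695

Summing Y*_{l m}(θ₁,φ₁)·Y_{l m}(θ₂,φ₂) over m ∈ [−7, 7]; prefactor 4π/(2·7+1) = 0.837758:
  term(m=-7) = -0.000492+0.001863i   from Y*(Ω₁)=+0.012810+0.029974i, Y(Ω₂)=+0.046631+0.036351i
  term(m=-6) = +0.026234+0.005904i   from Y*(Ω₁)=-0.092852+0.094647i, Y(Ω₂)=-0.106775-0.172429i
  term(m=-5) = +0.022797-0.122171i   from Y*(Ω₁)=-0.292240-0.118328i, Y(Ω₂)=+0.078404+0.386303i
  term(m=-4) = -0.195004-0.028990i   from Y*(Ω₁)=-0.002926-0.458557i, Y(Ω₂)=+0.065932-0.424834i
  term(m=-3) = -0.004147+0.037313i   from Y*(Ω₁)=+0.291393-0.122336i, Y(Ω₂)=-0.057803+0.103782i
  term(m=-2) = +0.042990+0.003178i   from Y*(Ω₁)=-0.098357-0.097732i, Y(Ω₂)=-0.236090+0.202276i
  term(m=-1) = +0.003838-0.103977i   from Y*(Ω₁)=+0.147204-0.356991i, Y(Ω₂)=+0.252723-0.093458i
  term(m=+0) = -0.005735-0.000000i   from Y*(Ω₁)=-0.023967-0.000000i, Y(Ω₂)=+0.239271+0.000000i
  term(m=+1) = +0.003838+0.103977i   from Y*(Ω₁)=-0.147204-0.356991i, Y(Ω₂)=-0.252723-0.093458i
  term(m=+2) = +0.042990-0.003178i   from Y*(Ω₁)=-0.098357+0.097732i, Y(Ω₂)=-0.236090-0.202276i
  term(m=+3) = -0.004147-0.037313i   from Y*(Ω₁)=-0.291393-0.122336i, Y(Ω₂)=+0.057803+0.103782i
  term(m=+4) = -0.195004+0.028990i   from Y*(Ω₁)=-0.002926+0.458557i, Y(Ω₂)=+0.065932+0.424834i
  term(m=+5) = +0.022797+0.122171i   from Y*(Ω₁)=+0.292240-0.118328i, Y(Ω₂)=-0.078404+0.386303i
  term(m=+6) = +0.026234-0.005904i   from Y*(Ω₁)=-0.092852-0.094647i, Y(Ω₂)=-0.106775+0.172429i
  term(m=+7) = -0.000492-0.001863i   from Y*(Ω₁)=-0.012810+0.029974i, Y(Ω₂)=-0.046631+0.036351i
Total Σ_m = -0.213301+0.000000i. Multiply by 0.837758: -0.178695+0.000000i. P_7(cos γ) = -0.178695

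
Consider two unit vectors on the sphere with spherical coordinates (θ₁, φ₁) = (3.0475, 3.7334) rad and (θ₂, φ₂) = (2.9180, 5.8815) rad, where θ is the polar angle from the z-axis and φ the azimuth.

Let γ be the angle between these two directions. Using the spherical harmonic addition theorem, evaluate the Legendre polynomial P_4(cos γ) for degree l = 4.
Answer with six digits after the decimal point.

0.630127

Term-by-term m-sum for l=4 (normalisation 4π/9 = 1.396263):
  term(m=-4) = -0.00000 - 0.00000j   from Y*(Ω₁)=-0.00002 + 0.00002j, Y(Ω₂)=-0.00004 + 0.00107j
  term(m=-3) = 0.00001 - 0.00000j   from Y*(Ω₁)=-0.00021 + 0.00101j, Y(Ω₂)=-0.00476 - 0.01243j
  term(m=-2) = -0.00066 + 0.00149j   from Y*(Ω₁)=0.00662 + 0.01624j, Y(Ω₂)=0.06458 + 0.06695j
  term(m=-1) = -0.03557 - 0.05461j   from Y*(Ω₁)=0.14463 + 0.09722j, Y(Ω₂)=-0.34418 - 0.14620j
  term(m=+0) = 0.52372 + 0.00000j   from Y*(Ω₁)=0.80922 + 0.00000j, Y(Ω₂)=0.64719 + 0.00000j
  term(m=+1) = -0.03557 + 0.05461j   from Y*(Ω₁)=-0.14463 + 0.09722j, Y(Ω₂)=0.34418 - 0.14620j
  term(m=+2) = -0.00066 - 0.00149j   from Y*(Ω₁)=0.00662 - 0.01624j, Y(Ω₂)=0.06458 - 0.06695j
  term(m=+3) = 0.00001 + 0.00000j   from Y*(Ω₁)=0.00021 + 0.00101j, Y(Ω₂)=0.00476 - 0.01243j
  term(m=+4) = -0.00000 + 0.00000j   from Y*(Ω₁)=-0.00002 - 0.00002j, Y(Ω₂)=-0.00004 - 0.00107j
Total Σ_m = 0.45129 + 0.00000j. Multiply by 1.396263: 0.63013 + 0.00000j. P_4(cos γ) = 0.630127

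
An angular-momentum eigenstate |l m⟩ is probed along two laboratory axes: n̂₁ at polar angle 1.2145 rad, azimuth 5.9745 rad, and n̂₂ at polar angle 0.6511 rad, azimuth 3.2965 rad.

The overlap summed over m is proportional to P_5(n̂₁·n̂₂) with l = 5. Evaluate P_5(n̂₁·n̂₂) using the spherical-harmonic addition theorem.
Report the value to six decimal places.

Addition theorem: P_5(cos γ) = (4π/11) Σ_m Y*_{lm}(Ω₁) Y_{lm}(Ω₂), m = −5…5:
  m=-5: Y*=+0.009184-0.335451i  Y=-0.027125+0.026543i  product +0.008655+0.009343i
  m=-4: Y*=+0.130242-0.372860i  Y=+0.128227-0.091471i  product -0.017405-0.059724i
  m=-3: Y*=+0.016257-0.021620i  Y=-0.323169+0.162019i  product -0.001751+0.009621i
  m=-2: Y*=-0.268846+0.190866i  Y=+0.423510-0.135575i  product -0.087982+0.117283i
  m=-1: Y*=-0.112236+0.035790i  Y=-0.105206+0.016429i  product +0.011220-0.005609i
  m=+0: Y*=+0.302520-0.000000i  Y=-0.378574+0.000000i  product -0.114526+0.000000i
  m=+1: Y*=+0.112236+0.035790i  Y=+0.105206+0.016429i  product +0.011220+0.005609i
  m=+2: Y*=-0.268846-0.190866i  Y=+0.423510+0.135575i  product -0.087982-0.117283i
  m=+3: Y*=-0.016257-0.021620i  Y=+0.323169+0.162019i  product -0.001751-0.009621i
  m=+4: Y*=+0.130242+0.372860i  Y=+0.128227+0.091471i  product -0.017405+0.059724i
  m=+5: Y*=-0.009184-0.335451i  Y=+0.027125+0.026543i  product +0.008655-0.009343i
Total Σ_m = -0.289054-0.000000i. Multiply by 1.142397: -0.330214-0.000000i. P_5(cos γ) = -0.330214

-0.330214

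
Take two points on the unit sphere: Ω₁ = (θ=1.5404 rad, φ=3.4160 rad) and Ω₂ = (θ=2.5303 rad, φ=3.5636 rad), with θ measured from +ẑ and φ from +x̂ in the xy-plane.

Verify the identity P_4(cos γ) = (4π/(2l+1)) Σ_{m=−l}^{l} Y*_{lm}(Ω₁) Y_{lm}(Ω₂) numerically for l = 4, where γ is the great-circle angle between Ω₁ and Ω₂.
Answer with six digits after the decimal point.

-0.349749

Expand P_4 via completeness: Σ_{m} conj(Y_{4,m}) at Ω₁ times Y_{4,m} at Ω₂ —
  m=-4: (0.201293, 0.393184) × (-0.005616, -0.047685) = (0.017618, -0.011807)  (running Σ = (0.017618, -0.011807))
  m=-3: (-0.025826, -0.027858) × (0.058147, -0.184843) = (-0.006651, 0.003154)  (running Σ = (0.010967, -0.008653))
  m=-2: (-0.283289, -0.173224) × (0.270483, -0.304208) = (-0.129321, 0.039325)  (running Σ = (-0.118354, 0.030672))
  m=-1: (0.041411, 0.011658) × (0.343664, -0.154299) = (0.016030, -0.002383)  (running Σ = (-0.102324, 0.028288))
  m=0: (0.314429, -0.000000) × (-0.145794, 0.000000) = (-0.045842, 0.000000)  (running Σ = (-0.148165, 0.028288))
  m=1: (-0.041411, 0.011658) × (-0.343664, -0.154299) = (0.016030, 0.002383)  (running Σ = (-0.132135, 0.030672))
  m=2: (-0.283289, 0.173224) × (0.270483, 0.304208) = (-0.129321, -0.039325)  (running Σ = (-0.261456, -0.008653))
  m=3: (0.025826, -0.027858) × (-0.058147, -0.184843) = (-0.006651, -0.003154)  (running Σ = (-0.268107, -0.011807))
  m=4: (0.201293, -0.393184) × (-0.005616, 0.047685) = (0.017618, 0.011807)  (running Σ = (-0.250489, 0.000000))
Accumulated sum (-0.250489, 0.000000); after 4π/(2l+1) scaling, (-0.349749, 0.000000) ⇒ P_4 = -0.349749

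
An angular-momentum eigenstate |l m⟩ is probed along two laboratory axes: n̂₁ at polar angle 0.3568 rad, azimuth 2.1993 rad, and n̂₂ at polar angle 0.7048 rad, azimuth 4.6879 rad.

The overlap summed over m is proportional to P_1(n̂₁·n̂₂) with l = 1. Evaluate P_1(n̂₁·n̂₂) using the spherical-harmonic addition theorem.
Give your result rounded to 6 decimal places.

0.534031

Summing Y*_{l m}(θ₁,φ₁)·Y_{l m}(θ₂,φ₂) over m ∈ [−1, 1]; prefactor 4π/(2·1+1) = 4.188790:
  m=-1: (-0.070948, 0.097614) × (-0.005481, 0.223772) = (-0.021454, -0.016411)  (running Σ = (-0.021454, -0.016411))
  m=0: (0.457830, -0.000000) × (0.372189, 0.000000) = (0.170399, 0.000000)  (running Σ = (0.148945, -0.016411))
  m=1: (0.070948, 0.097614) × (0.005481, 0.223772) = (-0.021454, 0.016411)  (running Σ = (0.127490, 0.000000))
Total Σ_m = (0.127490, 0.000000). Multiply by 4.188790: (0.534031, 0.000000). P_1(cos γ) = 0.534031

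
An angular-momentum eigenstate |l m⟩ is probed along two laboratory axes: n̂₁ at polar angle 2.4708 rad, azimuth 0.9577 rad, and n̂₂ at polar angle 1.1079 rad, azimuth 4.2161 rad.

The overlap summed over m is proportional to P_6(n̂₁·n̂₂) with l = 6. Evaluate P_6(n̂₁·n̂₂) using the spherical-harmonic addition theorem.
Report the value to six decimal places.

-0.228744

Term-by-term m-sum for l=6 (normalisation 4π/13 = 0.966644):
  m=-6: Y*=(0.023946, -0.014256)  Y=(0.244576, -0.040439)  product (0.005280, -0.004455)
  m=-5: Y*=(-0.009251, 0.121305)  Y=(-0.262809, -0.338523)  product (0.043496, -0.028749)
  m=-4: Y*=(-0.236366, -0.194766)  Y=(-0.109874, 0.249814)  product (0.074626, -0.037648)
  m=-3: Y*=(0.443077, -0.121906)  Y=(-0.167506, 0.013754)  product (-0.072541, 0.026514)
  m=-2: Y*=(-0.101182, 0.281904)  Y=(0.181999, 0.278873)  product (-0.097030, 0.023089)
  m=-1: Y*=(0.113497, 0.161323)  Y=(-0.025873, 0.047781)  product (-0.010645, 0.001249)
  m=+0: Y*=(-0.369003, -0.000000)  Y=(0.333351, 0.000000)  product (-0.123007, -0.000000)
  m=+1: Y*=(-0.113497, 0.161323)  Y=(0.025873, 0.047781)  product (-0.010645, -0.001249)
  m=+2: Y*=(-0.101182, -0.281904)  Y=(0.181999, -0.278873)  product (-0.097030, -0.023089)
  m=+3: Y*=(-0.443077, -0.121906)  Y=(0.167506, 0.013754)  product (-0.072541, -0.026514)
  m=+4: Y*=(-0.236366, 0.194766)  Y=(-0.109874, -0.249814)  product (0.074626, 0.037648)
  m=+5: Y*=(0.009251, 0.121305)  Y=(0.262809, -0.338523)  product (0.043496, 0.028749)
  m=+6: Y*=(0.023946, 0.014256)  Y=(0.244576, 0.040439)  product (0.005280, 0.004455)
Total Σ_m = (-0.236637, 0.000000). Multiply by 0.966644: (-0.228744, 0.000000). P_6(cos γ) = -0.228744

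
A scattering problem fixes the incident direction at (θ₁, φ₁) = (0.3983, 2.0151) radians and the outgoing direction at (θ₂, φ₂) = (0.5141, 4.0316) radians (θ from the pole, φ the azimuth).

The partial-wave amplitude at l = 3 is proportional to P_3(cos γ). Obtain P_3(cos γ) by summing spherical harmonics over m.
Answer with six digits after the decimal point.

-0.146032

Term-by-term m-sum for l=3 (normalisation 4π/7 = 1.795196):
  m=-3: +0.023657-0.005736i × +0.044199+0.022539i = +0.001175+0.000280i  (running Σ = +0.001175+0.000280i)
  m=-2: -0.089342-0.109988i × -0.044694-0.210498i = -0.019159+0.023722i  (running Σ = -0.017984+0.024002i)
  m=-1: -0.174986+0.367580i × -0.279168+0.344666i = -0.077842-0.162928i  (running Σ = -0.095826-0.138927i)
  m=0: +0.429218-0.000000i × +0.256994+0.000000i = +0.110307+0.000000i  (running Σ = +0.014480-0.138927i)
  m=1: +0.174986+0.367580i × +0.279168+0.344666i = -0.077842+0.162928i  (running Σ = -0.063361+0.024002i)
  m=2: -0.089342+0.109988i × -0.044694+0.210498i = -0.019159-0.023722i  (running Σ = -0.082521+0.000280i)
  m=3: -0.023657-0.005736i × -0.044199+0.022539i = +0.001175-0.000280i  (running Σ = -0.081346+0.000000i)
Σ over m = -0.081346+0.000000i; ×(4π/7) → -0.146032+0.000000i. Real part: -0.146032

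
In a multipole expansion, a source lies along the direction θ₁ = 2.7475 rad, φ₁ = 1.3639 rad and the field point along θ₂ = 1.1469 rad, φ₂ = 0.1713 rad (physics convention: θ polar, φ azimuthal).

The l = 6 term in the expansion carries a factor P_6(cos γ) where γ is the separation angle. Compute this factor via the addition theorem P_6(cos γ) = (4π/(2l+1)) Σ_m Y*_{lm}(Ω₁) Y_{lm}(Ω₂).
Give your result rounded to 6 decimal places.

0.025462

Term-by-term m-sum for l=6 (normalisation 4π/13 = 0.966644):
  m=-6: Y*=(-0.000501, 0.001465)  Y=(0.143148, -0.237192)  product (0.000276, 0.000328)
  m=-5: Y*=(-0.011086, -0.006590)  Y=(0.283696, -0.327206)  product (-0.005301, 0.001758)
  m=-4: Y*=(0.043966, -0.047841)  Y=(0.164178, -0.134182)  product (0.000799, -0.013754)
  m=-3: Y*=(0.126305, 0.176663)  Y=(-0.201253, 0.113605)  product (-0.045489, -0.021205)
  m=-2: Y*=(-0.423852, 0.186134)  Y=(-0.280538, 0.100058)  product (0.100282, -0.094627)
  m=-1: Y*=(-0.102306, -0.487403)  Y=(0.132275, -0.022883)  product (-0.024686, -0.062130)
  m=+0: Y*=(-0.082173, -0.000000)  Y=(0.309364, 0.000000)  product (-0.025421, -0.000000)
  m=+1: Y*=(0.102306, -0.487403)  Y=(-0.132275, -0.022883)  product (-0.024686, 0.062130)
  m=+2: Y*=(-0.423852, -0.186134)  Y=(-0.280538, -0.100058)  product (0.100282, 0.094627)
  m=+3: Y*=(-0.126305, 0.176663)  Y=(0.201253, 0.113605)  product (-0.045489, 0.021205)
  m=+4: Y*=(0.043966, 0.047841)  Y=(0.164178, 0.134182)  product (0.000799, 0.013754)
  m=+5: Y*=(0.011086, -0.006590)  Y=(-0.283696, -0.327206)  product (-0.005301, -0.001758)
  m=+6: Y*=(-0.000501, -0.001465)  Y=(0.143148, 0.237192)  product (0.000276, -0.000328)
Total Σ_m = (0.026341, 0.000000). Multiply by 0.966644: (0.025462, 0.000000). P_6(cos γ) = 0.025462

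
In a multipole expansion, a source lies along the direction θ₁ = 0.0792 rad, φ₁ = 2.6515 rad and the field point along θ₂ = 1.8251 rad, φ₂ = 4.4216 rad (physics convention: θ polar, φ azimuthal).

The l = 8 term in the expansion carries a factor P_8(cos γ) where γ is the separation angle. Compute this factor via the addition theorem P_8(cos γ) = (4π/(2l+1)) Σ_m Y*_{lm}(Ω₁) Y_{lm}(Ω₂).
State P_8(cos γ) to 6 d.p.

Term-by-term m-sum for l=8 (normalisation 4π/17 = 0.739198):
  [-8]  conj(Y_{8,-8})(Ω₁) = -0.000000+0.000000i ; Y_{8,-8}(Ω₂) = -0.272085+0.288852i ; Δ = -0.000000-0.000000i
  [-7]  conj(Y_{8,-7})(Ω₁) = +0.000000-0.000000i ; Y_{8,-7}(Ω₂) = -0.368826-0.184911i ; Δ = -0.000000-0.000000i
  [-6]  conj(Y_{8,-6})(Ω₁) = -0.000001-0.000000i ; Y_{8,-6}(Ω₂) = -0.002713+0.015441i ; Δ = +0.000000-0.000000i
  [-5]  conj(Y_{8,-5})(Ω₁) = +0.000023+0.000019i ; Y_{8,-5}(Ω₂) = -0.353813+0.041533i ; Δ = -0.000009-0.000006i
  [-4]  conj(Y_{8,-4})(Ω₁) = -0.000198-0.000483i ; Y_{8,-4}(Ω₂) = -0.045322-0.104953i ; Δ = -0.000042+0.000043i
  [-3]  conj(Y_{8,-3})(Ω₁) = -0.000678+0.006726i ; Y_{8,-3}(Ω₂) = -0.230486+0.193518i ; Δ = -0.001145-0.001681i
  [-2]  conj(Y_{8,-2})(Ω₁) = +0.034752-0.051835i ; Y_{8,-2}(Ω₂) = -0.139357-0.091617i ; Δ = -0.009592+0.004040i
  [-1]  conj(Y_{8,-1})(Ω₁) = -0.325886+0.173863i ; Y_{8,-1}(Ω₂) = -0.077842+0.260105i ; Δ = -0.019855-0.098298i
  [+0]  conj(Y_{8,0})(Ω₁) = +1.035411-0.000000i ; Y_{8,0}(Ω₂) = -0.181077+0.000000i ; Δ = -0.187489+0.000000i
  [+1]  conj(Y_{8,1})(Ω₁) = +0.325886+0.173863i ; Y_{8,1}(Ω₂) = +0.077842+0.260105i ; Δ = -0.019855+0.098298i
  [+2]  conj(Y_{8,2})(Ω₁) = +0.034752+0.051835i ; Y_{8,2}(Ω₂) = -0.139357+0.091617i ; Δ = -0.009592-0.004040i
  [+3]  conj(Y_{8,3})(Ω₁) = +0.000678+0.006726i ; Y_{8,3}(Ω₂) = +0.230486+0.193518i ; Δ = -0.001145+0.001681i
  [+4]  conj(Y_{8,4})(Ω₁) = -0.000198+0.000483i ; Y_{8,4}(Ω₂) = -0.045322+0.104953i ; Δ = -0.000042-0.000043i
  [+5]  conj(Y_{8,5})(Ω₁) = -0.000023+0.000019i ; Y_{8,5}(Ω₂) = +0.353813+0.041533i ; Δ = -0.000009+0.000006i
  [+6]  conj(Y_{8,6})(Ω₁) = -0.000001+0.000000i ; Y_{8,6}(Ω₂) = -0.002713-0.015441i ; Δ = +0.000000+0.000000i
  [+7]  conj(Y_{8,7})(Ω₁) = -0.000000-0.000000i ; Y_{8,7}(Ω₂) = +0.368826-0.184911i ; Δ = -0.000000+0.000000i
  [+8]  conj(Y_{8,8})(Ω₁) = -0.000000-0.000000i ; Y_{8,8}(Ω₂) = -0.272085-0.288852i ; Δ = -0.000000+0.000000i
Accumulated sum -0.248774+0.000000i; after 4π/(2l+1) scaling, -0.183893+0.000000i ⇒ P_8 = -0.183893

-0.183893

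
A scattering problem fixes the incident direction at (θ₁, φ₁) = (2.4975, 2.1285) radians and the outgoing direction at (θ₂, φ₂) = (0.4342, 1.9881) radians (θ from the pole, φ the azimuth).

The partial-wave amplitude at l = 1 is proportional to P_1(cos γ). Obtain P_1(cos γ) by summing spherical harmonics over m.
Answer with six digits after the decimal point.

Expand P_1 via completeness: Σ_{m} conj(Y_{1,m}) at Ω₁ times Y_{1,m} at Ω₂ —
  m=-1: Y*=-0.10980 + 0.17602j  Y=-0.05891 - 0.13287j  product 0.02986 + 0.00422j
  m=+0: Y*=-0.39071 + 0.00000j  Y=0.44326 + 0.00000j  product -0.17319 + 0.00000j
  m=+1: Y*=0.10980 + 0.17602j  Y=0.05891 - 0.13287j  product 0.02986 - 0.00422j
Accumulated sum -0.11347 + 0.00000j; after 4π/(2l+1) scaling, -0.47532 + 0.00000j ⇒ P_1 = -0.475319

-0.475319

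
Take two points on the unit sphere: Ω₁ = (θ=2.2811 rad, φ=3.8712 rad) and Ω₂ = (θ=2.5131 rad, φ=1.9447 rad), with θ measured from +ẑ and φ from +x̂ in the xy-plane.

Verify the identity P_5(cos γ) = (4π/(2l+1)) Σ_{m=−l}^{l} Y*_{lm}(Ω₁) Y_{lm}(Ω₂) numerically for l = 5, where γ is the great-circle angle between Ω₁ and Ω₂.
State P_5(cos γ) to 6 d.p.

Expand P_5 via completeness: Σ_{m} conj(Y_{5,m}) at Ω₁ times Y_{5,m} at Ω₂ —
  m=-5: Y*=0.10167 + 0.05640j  Y=-0.03116 + 0.00959j  product -0.00371 - 0.00078j
  m=-4: Y*=0.30837 - 0.06998j  Y=-0.01065 + 0.14145j  product 0.00661 + 0.04437j
  m=-3: Y*=0.24693 - 0.34733j  Y=0.30964 + 0.14922j  product 0.12829 - 0.07070j
  m=-2: Y*=-0.01949 - 0.17396j  Y=0.33459 - 0.31033j  product -0.06051 - 0.05215j
  m=-1: Y*=0.20928 + 0.18714j  Y=-0.05713 - 0.14561j  product 0.01529 - 0.04116j
  m=+0: Y*=0.25728 + 0.00000j  Y=0.36229 + 0.00000j  product 0.09321 + 0.00000j
  m=+1: Y*=-0.20928 + 0.18714j  Y=0.05713 - 0.14561j  product 0.01529 + 0.04116j
  m=+2: Y*=-0.01949 + 0.17396j  Y=0.33459 + 0.31033j  product -0.06051 + 0.05215j
  m=+3: Y*=-0.24693 - 0.34733j  Y=-0.30964 + 0.14922j  product 0.12829 + 0.07070j
  m=+4: Y*=0.30837 + 0.06998j  Y=-0.01065 - 0.14145j  product 0.00661 - 0.04437j
  m=+5: Y*=-0.10167 + 0.05640j  Y=0.03116 + 0.00959j  product -0.00371 + 0.00078j
Total Σ_m = 0.26517 + 0.00000j. Multiply by 1.142397: 0.30293 + 0.00000j. P_5(cos γ) = 0.302926

0.302926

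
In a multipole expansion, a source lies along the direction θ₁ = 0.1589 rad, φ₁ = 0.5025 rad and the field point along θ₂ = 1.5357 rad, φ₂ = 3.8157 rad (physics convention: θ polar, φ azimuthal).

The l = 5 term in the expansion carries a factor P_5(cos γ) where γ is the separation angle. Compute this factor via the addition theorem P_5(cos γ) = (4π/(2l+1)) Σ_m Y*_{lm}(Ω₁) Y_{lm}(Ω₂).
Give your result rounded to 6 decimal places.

-0.211825

Addition theorem: P_5(cos γ) = (4π/11) Σ_m Y*_{lm}(Ω₁) Y_{lm}(Ω₂), m = −5…5:
  [-5]  conj(Y_{5,-5})(Ω₁) = -0.000037+0.000027i ; Y_{5,-5}(Ω₂) = +0.450631-0.105011i ; Δ = -0.000014+0.000016i
  [-4]  conj(Y_{5,-4})(Ω₁) = -0.000386+0.000822i ; Y_{5,-4}(Ω₂) = -0.046367-0.022122i ; Δ = +0.000036-0.000030i
  [-3]  conj(Y_{5,-3})(Ω₁) = +0.000674+0.010634i ; Y_{5,-3}(Ω₂) = -0.149000-0.307256i ; Δ = +0.003167-0.001792i
  [-2]  conj(Y_{5,-2})(Ω₁) = +0.043235+0.068081i ; Y_{5,-2}(Ω₂) = -0.013063+0.057716i ; Δ = -0.004494+0.001606i
  [-1]  conj(Y_{5,-1})(Ω₁) = +0.324760+0.178473i ; Y_{5,-1}(Ω₂) = -0.245768+0.196359i ; Δ = -0.114860+0.019907i
  [+0]  conj(Y_{5,0})(Ω₁) = +0.766467-0.000000i ; Y_{5,0}(Ω₂) = +0.061202+0.000000i ; Δ = +0.046909+0.000000i
  [+1]  conj(Y_{5,1})(Ω₁) = -0.324760+0.178473i ; Y_{5,1}(Ω₂) = +0.245768+0.196359i ; Δ = -0.114860-0.019907i
  [+2]  conj(Y_{5,2})(Ω₁) = +0.043235-0.068081i ; Y_{5,2}(Ω₂) = -0.013063-0.057716i ; Δ = -0.004494-0.001606i
  [+3]  conj(Y_{5,3})(Ω₁) = -0.000674+0.010634i ; Y_{5,3}(Ω₂) = +0.149000-0.307256i ; Δ = +0.003167+0.001792i
  [+4]  conj(Y_{5,4})(Ω₁) = -0.000386-0.000822i ; Y_{5,4}(Ω₂) = -0.046367+0.022122i ; Δ = +0.000036+0.000030i
  [+5]  conj(Y_{5,5})(Ω₁) = +0.000037+0.000027i ; Y_{5,5}(Ω₂) = -0.450631-0.105011i ; Δ = -0.000014-0.000016i
Accumulated sum -0.185422-0.000000i; after 4π/(2l+1) scaling, -0.211825-0.000000i ⇒ P_5 = -0.211825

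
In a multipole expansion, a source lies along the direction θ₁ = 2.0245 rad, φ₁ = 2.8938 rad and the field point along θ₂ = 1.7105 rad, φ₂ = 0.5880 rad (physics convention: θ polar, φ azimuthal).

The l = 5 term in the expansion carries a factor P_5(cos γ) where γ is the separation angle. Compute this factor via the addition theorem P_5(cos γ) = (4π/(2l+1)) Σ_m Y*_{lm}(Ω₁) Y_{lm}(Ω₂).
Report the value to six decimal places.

-0.006363

Expand P_5 via completeness: Σ_{m} conj(Y_{5,m}) at Ω₁ times Y_{5,m} at Ω₂ —
  term(m=-5) = 0.06119 - 0.10362j   from Y*(Ω₁)=-0.08871 + 0.25743j, Y(Ω₂)=-0.43301 - 0.08849j
  term(m=-4) = -0.08085 + 0.01652j   from Y*(Ω₁)=-0.22997 + 0.35130j, Y(Ω₂)=0.13838 + 0.13955j
  term(m=-3) = -0.04090 - 0.03009j   from Y*(Ω₁)=-0.13481 + 0.12393j, Y(Ω₂)=0.05324 + 0.27215j
  term(m=-2) = -0.00558 - 0.05514j   from Y*(Ω₁)=0.22367 - 0.12091j, Y(Ω₂)=0.08383 - 0.20119j
  term(m=-1) = 0.04123 - 0.04561j   from Y*(Ω₁)=0.25522 - 0.06457j, Y(Ω₂)=0.19434 - 0.12956j
  term(m=+0) = 0.04424 + 0.00000j   from Y*(Ω₁)=-0.19876 + 0.00000j, Y(Ω₂)=-0.22256 + 0.00000j
  term(m=+1) = 0.04123 + 0.04561j   from Y*(Ω₁)=-0.25522 - 0.06457j, Y(Ω₂)=-0.19434 - 0.12956j
  term(m=+2) = -0.00558 + 0.05514j   from Y*(Ω₁)=0.22367 + 0.12091j, Y(Ω₂)=0.08383 + 0.20119j
  term(m=+3) = -0.04090 + 0.03009j   from Y*(Ω₁)=0.13481 + 0.12393j, Y(Ω₂)=-0.05324 + 0.27215j
  term(m=+4) = -0.08085 - 0.01652j   from Y*(Ω₁)=-0.22997 - 0.35130j, Y(Ω₂)=0.13838 - 0.13955j
  term(m=+5) = 0.06119 + 0.10362j   from Y*(Ω₁)=0.08871 + 0.25743j, Y(Ω₂)=0.43301 - 0.08849j
Total Σ_m = -0.00557 - 0.00000j. Multiply by 1.142397: -0.00636 - 0.00000j. P_5(cos γ) = -0.006363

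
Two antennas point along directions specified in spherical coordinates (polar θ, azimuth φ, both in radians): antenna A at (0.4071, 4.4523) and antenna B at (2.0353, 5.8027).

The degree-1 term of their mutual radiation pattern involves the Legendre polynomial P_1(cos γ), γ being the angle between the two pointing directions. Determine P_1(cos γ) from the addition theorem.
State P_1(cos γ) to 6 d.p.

-0.333978

Addition theorem: P_1(cos γ) = (4π/3) Σ_m Y*_{lm}(Ω₁) Y_{lm}(Ω₂), m = −1…1:
  [-1]  conj(Y_{1,-1})(Ω₁) = (-0.035180, -0.132197) ; Y_{1,-1}(Ω₂) = (0.273912, 0.142771) ; Δ = (0.009238, -0.041233)
  [+0]  conj(Y_{1,0})(Ω₁) = (0.448670, -0.000000) ; Y_{1,0}(Ω₂) = (-0.218884, 0.000000) ; Δ = (-0.098207, 0.000000)
  [+1]  conj(Y_{1,1})(Ω₁) = (0.035180, -0.132197) ; Y_{1,1}(Ω₂) = (-0.273912, 0.142771) ; Δ = (0.009238, 0.041233)
Σ over m = (-0.079731, 0.000000); ×(4π/3) → (-0.333978, 0.000000). Real part: -0.333978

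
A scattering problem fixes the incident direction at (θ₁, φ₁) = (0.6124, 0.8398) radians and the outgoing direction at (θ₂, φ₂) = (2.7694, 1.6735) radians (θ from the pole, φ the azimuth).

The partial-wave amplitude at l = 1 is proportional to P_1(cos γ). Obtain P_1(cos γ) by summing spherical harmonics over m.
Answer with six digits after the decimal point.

Summing Y*_{l m}(θ₁,φ₁)·Y_{l m}(θ₂,φ₂) over m ∈ [−1, 1]; prefactor 4π/(2·1+1) = 4.188790:
  [-1]  conj(Y_{1,-1})(Ω₁) = (0.132589, 0.147861) ; Y_{1,-1}(Ω₂) = (-0.012881, -0.124980) ; Δ = (0.016772, -0.018476)
  [+0]  conj(Y_{1,0})(Ω₁) = (0.399809, -0.000000) ; Y_{1,0}(Ω₂) = (-0.455149, 0.000000) ; Δ = (-0.181973, 0.000000)
  [+1]  conj(Y_{1,1})(Ω₁) = (-0.132589, 0.147861) ; Y_{1,1}(Ω₂) = (0.012881, -0.124980) ; Δ = (0.016772, 0.018476)
Σ over m = (-0.148429, 0.000000); ×(4π/3) → (-0.621739, 0.000000). Real part: -0.621739

-0.621739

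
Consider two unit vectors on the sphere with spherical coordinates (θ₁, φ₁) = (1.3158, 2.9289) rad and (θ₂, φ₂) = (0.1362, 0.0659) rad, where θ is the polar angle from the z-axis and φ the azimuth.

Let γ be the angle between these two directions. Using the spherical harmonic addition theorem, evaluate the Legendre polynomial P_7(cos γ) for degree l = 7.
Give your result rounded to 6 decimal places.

-0.234415

Summing Y*_{l m}(θ₁,φ₁)·Y_{l m}(θ₂,φ₂) over m ∈ [−7, 7]; prefactor 4π/(2·7+1) = 0.837758:
  [-7]  conj(Y_{7,-7})(Ω₁) = (-0.032518, 0.395929) ; Y_{7,-7}(Ω₂) = (0.000000, -0.000000) ; Δ = (0.000000, 0.000000)
  [-6]  conj(Y_{7,-6})(Ω₁) = (0.112518, -0.370769) ; Y_{7,-6}(Ω₂) = (0.000011, -0.000004) ; Δ = (-0.000000, -0.000004)
  [-5]  conj(Y_{7,-5})(Ω₁) = (0.026146, -0.047037) ; Y_{7,-5}(Ω₂) = (0.000188, -0.000064) ; Δ = (0.000002, -0.000011)
  [-4]  conj(Y_{7,-4})(Ω₁) = (-0.232547, 0.265128) ; Y_{7,-4}(Ω₂) = (0.002329, -0.000628) ; Δ = (-0.000375, 0.000764)
  [-3]  conj(Y_{7,-3})(Ω₁) = (0.049956, -0.037045) ; Y_{7,-3}(Ω₂) = (0.020635, -0.004134) ; Δ = (0.000878, -0.000971)
  [-2]  conj(Y_{7,-2})(Ω₁) = (0.288814, -0.130846) ; Y_{7,-2}(Ω₂) = (0.126929, -0.016827) ; Δ = (0.034457, -0.021468)
  [-1]  conj(Y_{7,-1})(Ω₁) = (-0.102472, 0.022130) ; Y_{7,-1}(Ω₂) = (0.487236, -0.032155) ; Δ = (-0.049217, 0.014077)
  [+0]  conj(Y_{7,0})(Ω₁) = (-0.304054, -0.000000) ; Y_{7,0}(Ω₂) = (0.826505, 0.000000) ; Δ = (-0.251302, -0.000000)
  [+1]  conj(Y_{7,1})(Ω₁) = (0.102472, 0.022130) ; Y_{7,1}(Ω₂) = (-0.487236, -0.032155) ; Δ = (-0.049217, -0.014077)
  [+2]  conj(Y_{7,2})(Ω₁) = (0.288814, 0.130846) ; Y_{7,2}(Ω₂) = (0.126929, 0.016827) ; Δ = (0.034457, 0.021468)
  [+3]  conj(Y_{7,3})(Ω₁) = (-0.049956, -0.037045) ; Y_{7,3}(Ω₂) = (-0.020635, -0.004134) ; Δ = (0.000878, 0.000971)
  [+4]  conj(Y_{7,4})(Ω₁) = (-0.232547, -0.265128) ; Y_{7,4}(Ω₂) = (0.002329, 0.000628) ; Δ = (-0.000375, -0.000764)
  [+5]  conj(Y_{7,5})(Ω₁) = (-0.026146, -0.047037) ; Y_{7,5}(Ω₂) = (-0.000188, -0.000064) ; Δ = (0.000002, 0.000011)
  [+6]  conj(Y_{7,6})(Ω₁) = (0.112518, 0.370769) ; Y_{7,6}(Ω₂) = (0.000011, 0.000004) ; Δ = (-0.000000, 0.000004)
  [+7]  conj(Y_{7,7})(Ω₁) = (0.032518, 0.395929) ; Y_{7,7}(Ω₂) = (-0.000000, -0.000000) ; Δ = (0.000000, -0.000000)
Accumulated sum (-0.279813, -0.000000); after 4π/(2l+1) scaling, (-0.234415, -0.000000) ⇒ P_7 = -0.234415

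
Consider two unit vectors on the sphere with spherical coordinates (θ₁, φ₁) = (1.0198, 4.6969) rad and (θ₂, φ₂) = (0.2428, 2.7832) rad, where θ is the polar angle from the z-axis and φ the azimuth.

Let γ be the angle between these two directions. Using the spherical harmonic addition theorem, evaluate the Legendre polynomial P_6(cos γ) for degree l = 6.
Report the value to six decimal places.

Expand P_6 via completeness: Σ_{m} conj(Y_{6,m}) at Ω₁ times Y_{6,m} at Ω₂ —
  [-6]  conj(Y_{6,-6})(Ω₁) = (-0.183989, 0.017148) ; Y_{6,-6}(Ω₂) = (-0.000051, 0.000078) ; Δ = (0.000008, -0.000015)
  [-5]  conj(Y_{6,-5})(Ω₁) = (-0.030432, -0.392160) ; Y_{6,-5}(Ω₂) = (0.000286, -0.001273) ; Δ = (-0.000508, -0.000074)
  [-4]  conj(Y_{6,-4})(Ω₁) = (0.378100, -0.023456) ; Y_{6,-4}(Ω₂) = (0.001527, 0.011058) ; Δ = (0.000837, 0.004145)
  [-3]  conj(Y_{6,-3})(Ω₁) = (0.000147, 0.003159) ; Y_{6,-3}(Ω₂) = (-0.030773, -0.056922) ; Δ = (0.000175, -0.000106)
  [-2]  conj(Y_{6,-2})(Ω₁) = (0.343712, -0.010651) ; Y_{6,-2}(Ω₂) = (0.189278, 0.164936) ; Δ = (0.066814, 0.054675)
  [-1]  conj(Y_{6,-1})(Ω₁) = (0.002116, 0.136624) ; Y_{6,-1}(Ω₂) = (-0.542847, -0.203334) ; Δ = (0.026631, -0.074596)
  [+0]  conj(Y_{6,0})(Ω₁) = (0.309678, -0.000000) ; Y_{6,0}(Ω₂) = (0.477247, 0.000000) ; Δ = (0.147793, 0.000000)
  [+1]  conj(Y_{6,1})(Ω₁) = (-0.002116, 0.136624) ; Y_{6,1}(Ω₂) = (0.542847, -0.203334) ; Δ = (0.026631, 0.074596)
  [+2]  conj(Y_{6,2})(Ω₁) = (0.343712, 0.010651) ; Y_{6,2}(Ω₂) = (0.189278, -0.164936) ; Δ = (0.066814, -0.054675)
  [+3]  conj(Y_{6,3})(Ω₁) = (-0.000147, 0.003159) ; Y_{6,3}(Ω₂) = (0.030773, -0.056922) ; Δ = (0.000175, 0.000106)
  [+4]  conj(Y_{6,4})(Ω₁) = (0.378100, 0.023456) ; Y_{6,4}(Ω₂) = (0.001527, -0.011058) ; Δ = (0.000837, -0.004145)
  [+5]  conj(Y_{6,5})(Ω₁) = (0.030432, -0.392160) ; Y_{6,5}(Ω₂) = (-0.000286, -0.001273) ; Δ = (-0.000508, 0.000074)
  [+6]  conj(Y_{6,6})(Ω₁) = (-0.183989, -0.017148) ; Y_{6,6}(Ω₂) = (-0.000051, -0.000078) ; Δ = (0.000008, 0.000015)
Σ over m = (0.335708, -0.000000); ×(4π/13) → (0.324510, -0.000000). Real part: 0.324510

0.324510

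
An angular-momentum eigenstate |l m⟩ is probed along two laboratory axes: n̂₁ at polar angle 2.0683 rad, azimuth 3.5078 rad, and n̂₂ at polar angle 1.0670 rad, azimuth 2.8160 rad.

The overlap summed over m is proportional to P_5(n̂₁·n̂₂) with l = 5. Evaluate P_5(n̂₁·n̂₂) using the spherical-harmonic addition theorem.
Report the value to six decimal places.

0.312376

Term-by-term m-sum for l=5 (normalisation 4π/11 = 1.142397):
  term(m=-5) = -0.055251-0.018151i   from Y*(Ω₁)=+0.062589-0.235049i, Y(Ω₂)=+0.013660-0.238697i
  term(m=-4) = +0.162036-0.063668i   from Y*(Ω₁)=-0.044182-0.415378i, Y(Ω₂)=+0.110534+0.401849i
  term(m=-3) = -0.030383+0.055013i   from Y*(Ω₁)=-0.112092-0.219486i, Y(Ω₂)=-0.142724-0.211320i
  term(m=-2) = -0.006950-0.036695i   from Y*(Ω₁)=+0.147104+0.132287i, Y(Ω₂)=-0.150147-0.114423i
  term(m=-1) = +0.074992+0.062121i   from Y*(Ω₁)=+0.288872+0.110784i, Y(Ω₂)=+0.298213+0.100679i
  term(m=+0) = -0.015446-0.000000i   from Y*(Ω₁)=-0.129778-0.000000i, Y(Ω₂)=+0.119021+0.000000i
  term(m=+1) = +0.074992-0.062121i   from Y*(Ω₁)=-0.288872+0.110784i, Y(Ω₂)=-0.298213+0.100679i
  term(m=+2) = -0.006950+0.036695i   from Y*(Ω₁)=+0.147104-0.132287i, Y(Ω₂)=-0.150147+0.114423i
  term(m=+3) = -0.030383-0.055013i   from Y*(Ω₁)=+0.112092-0.219486i, Y(Ω₂)=+0.142724-0.211320i
  term(m=+4) = +0.162036+0.063668i   from Y*(Ω₁)=-0.044182+0.415378i, Y(Ω₂)=+0.110534-0.401849i
  term(m=+5) = -0.055251+0.018151i   from Y*(Ω₁)=-0.062589-0.235049i, Y(Ω₂)=-0.013660-0.238697i
Total Σ_m = +0.273439+0.000000i. Multiply by 1.142397: +0.312376+0.000000i. P_5(cos γ) = 0.312376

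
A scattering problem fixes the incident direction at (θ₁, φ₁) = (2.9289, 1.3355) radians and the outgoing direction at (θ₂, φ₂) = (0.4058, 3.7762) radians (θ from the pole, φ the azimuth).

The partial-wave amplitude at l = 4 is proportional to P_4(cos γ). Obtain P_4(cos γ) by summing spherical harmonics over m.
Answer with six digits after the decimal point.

Term-by-term m-sum for l=4 (normalisation 4π/9 = 1.396263):
  [-4]  conj(Y_{4,-4})(Ω₁) = 0.00052 - 0.00071j ; Y_{4,-4}(Ω₂) = -0.00885 - 0.00610j ; Δ = -0.00001 + 0.00000j
  [-3]  conj(Y_{4,-3})(Ω₁) = 0.00747 + 0.00876j ; Y_{4,-3}(Ω₂) = 0.02313 + 0.06686j ; Δ = -0.00041 + 0.00070j
  [-2]  conj(Y_{4,-2})(Ω₁) = -0.07557 + 0.03844j ; Y_{4,-2}(Ω₂) = 0.07601 - 0.24436j ; Δ = 0.00365 + 0.02139j
  [-1]  conj(Y_{4,-1})(Ω₁) = -0.08393 - 0.35009j ; Y_{4,-1}(Ω₂) = -0.40199 + 0.29594j ; Δ = 0.13735 + 0.11589j
  [+0]  conj(Y_{4,0})(Ω₁) = 0.66508 + 0.00000j ; Y_{4,0}(Ω₂) = 0.27681 + 0.00000j ; Δ = 0.18410 + 0.00000j
  [+1]  conj(Y_{4,1})(Ω₁) = 0.08393 - 0.35009j ; Y_{4,1}(Ω₂) = 0.40199 + 0.29594j ; Δ = 0.13735 - 0.11589j
  [+2]  conj(Y_{4,2})(Ω₁) = -0.07557 - 0.03844j ; Y_{4,2}(Ω₂) = 0.07601 + 0.24436j ; Δ = 0.00365 - 0.02139j
  [+3]  conj(Y_{4,3})(Ω₁) = -0.00747 + 0.00876j ; Y_{4,3}(Ω₂) = -0.02313 + 0.06686j ; Δ = -0.00041 - 0.00070j
  [+4]  conj(Y_{4,4})(Ω₁) = 0.00052 + 0.00071j ; Y_{4,4}(Ω₂) = -0.00885 + 0.00610j ; Δ = -0.00001 - 0.00000j
Total Σ_m = 0.46525 + 0.00000j. Multiply by 1.396263: 0.64961 + 0.00000j. P_4(cos γ) = 0.649608

0.649608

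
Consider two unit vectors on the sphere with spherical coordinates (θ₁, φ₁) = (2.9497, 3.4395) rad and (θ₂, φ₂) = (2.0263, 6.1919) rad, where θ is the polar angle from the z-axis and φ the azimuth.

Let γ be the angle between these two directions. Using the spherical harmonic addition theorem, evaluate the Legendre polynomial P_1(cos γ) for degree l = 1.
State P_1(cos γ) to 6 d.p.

Summing Y*_{l m}(θ₁,φ₁)·Y_{l m}(θ₂,φ₂) over m ∈ [−1, 1]; prefactor 4π/(2·1+1) = 4.188790:
  m=-1: -0.062989-0.019341i × +0.308976+0.028284i = -0.018915-0.007757i  (running Σ = -0.018915-0.007757i)
  m=0: -0.479634-0.000000i × -0.214943+0.000000i = +0.103094+0.000000i  (running Σ = +0.084179-0.007757i)
  m=1: +0.062989-0.019341i × -0.308976+0.028284i = -0.018915+0.007757i  (running Σ = +0.065264+0.000000i)
Σ over m = +0.065264+0.000000i; ×(4π/3) → +0.273377+0.000000i. Real part: 0.273377

0.273377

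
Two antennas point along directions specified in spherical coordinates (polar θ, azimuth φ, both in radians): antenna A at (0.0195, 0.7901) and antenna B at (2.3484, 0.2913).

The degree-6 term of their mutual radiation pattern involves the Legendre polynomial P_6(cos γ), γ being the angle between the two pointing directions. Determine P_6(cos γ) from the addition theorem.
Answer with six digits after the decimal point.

-0.090129

Term-by-term m-sum for l=6 (normalisation 4π/13 = 0.966644):
  [-6]  conj(Y_{6,-6})(Ω₁) = +0.000000-0.000000i ; Y_{6,-6}(Ω₂) = -0.011138-0.062265i ; Δ = -0.000000+0.000000i
  [-5]  conj(Y_{6,-5})(Ω₁) = -0.000000-0.000000i ; Y_{6,-5}(Ω₂) = -0.024603+0.214320i ; Δ = +0.000000-0.000000i
  [-4]  conj(Y_{6,-4})(Ω₁) = -0.000001-0.000000i ; Y_{6,-4}(Ω₂) = +0.160235-0.373154i ; Δ = -0.000000+0.000000i
  [-3]  conj(Y_{6,-3})(Ω₁) = -0.000028+0.000027i ; Y_{6,-3}(Ω₂) = -0.256247+0.306150i ; Δ = -0.000001-0.000015i
  [-2]  conj(Y_{6,-2})(Ω₁) = -0.000019+0.001979i ; Y_{6,-2}(Ω₂) = +0.018657-0.012293i ; Δ = +0.000024+0.000037i
  [-1]  conj(Y_{6,-1})(Ω₁) = +0.045141+0.045568i ; Y_{6,-1}(Ω₂) = +0.349468-0.104781i ; Δ = +0.020550+0.011195i
  [+0]  conj(Y_{6,0})(Ω₁) = +1.013050-0.000000i ; Y_{6,0}(Ω₂) = -0.132654+0.000000i ; Δ = -0.134385+0.000000i
  [+1]  conj(Y_{6,1})(Ω₁) = -0.045141+0.045568i ; Y_{6,1}(Ω₂) = -0.349468-0.104781i ; Δ = +0.020550-0.011195i
  [+2]  conj(Y_{6,2})(Ω₁) = -0.000019-0.001979i ; Y_{6,2}(Ω₂) = +0.018657+0.012293i ; Δ = +0.000024-0.000037i
  [+3]  conj(Y_{6,3})(Ω₁) = +0.000028+0.000027i ; Y_{6,3}(Ω₂) = +0.256247+0.306150i ; Δ = -0.000001+0.000015i
  [+4]  conj(Y_{6,4})(Ω₁) = -0.000001+0.000000i ; Y_{6,4}(Ω₂) = +0.160235+0.373154i ; Δ = -0.000000-0.000000i
  [+5]  conj(Y_{6,5})(Ω₁) = +0.000000-0.000000i ; Y_{6,5}(Ω₂) = +0.024603+0.214320i ; Δ = +0.000000+0.000000i
  [+6]  conj(Y_{6,6})(Ω₁) = +0.000000+0.000000i ; Y_{6,6}(Ω₂) = -0.011138+0.062265i ; Δ = -0.000000-0.000000i
Σ over m = -0.093239+0.000000i; ×(4π/13) → -0.090129+0.000000i. Real part: -0.090129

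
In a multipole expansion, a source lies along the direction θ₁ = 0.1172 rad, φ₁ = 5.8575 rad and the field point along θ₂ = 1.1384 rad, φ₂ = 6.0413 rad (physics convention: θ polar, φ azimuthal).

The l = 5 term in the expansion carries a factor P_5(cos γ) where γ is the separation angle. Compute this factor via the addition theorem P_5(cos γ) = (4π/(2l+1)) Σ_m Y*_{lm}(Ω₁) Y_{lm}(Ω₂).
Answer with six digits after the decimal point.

0.042790

Term-by-term m-sum for l=5 (normalisation 4π/11 = 1.142397):
  m=-5: -0.000005-0.000009i × +0.101261+0.267910i = +0.000002-0.000002i  (running Σ = +0.000002-0.000002i)
  m=-4: -0.000036-0.000270i × +0.237144+0.344223i = +0.000084-0.000076i  (running Σ = +0.000086-0.000079i)
  m=-3: +0.001261-0.004170i × +0.112431+0.099740i = +0.000558-0.000343i  (running Σ = +0.000644-0.000422i)
  m=-2: +0.029708-0.033911i × -0.245255-0.128860i = -0.011656+0.004489i  (running Σ = -0.011012+0.004067i)
  m=-1: +0.259946-0.117862i × -0.228938-0.056483i = -0.066169+0.012301i  (running Σ = -0.077181+0.016368i)
  m=0: +0.841619-0.000000i × +0.227914+0.000000i = +0.191817+0.000000i  (running Σ = +0.114636+0.016368i)
  m=1: -0.259946-0.117862i × +0.228938-0.056483i = -0.066169-0.012301i  (running Σ = +0.048468+0.004067i)
  m=2: +0.029708+0.033911i × -0.245255+0.128860i = -0.011656-0.004489i  (running Σ = +0.036812-0.000422i)
  m=3: -0.001261-0.004170i × -0.112431+0.099740i = +0.000558+0.000343i  (running Σ = +0.037370-0.000079i)
  m=4: -0.000036+0.000270i × +0.237144-0.344223i = +0.000084+0.000076i  (running Σ = +0.037454-0.000002i)
  m=5: +0.000005-0.000009i × -0.101261+0.267910i = +0.000002+0.000002i  (running Σ = +0.037456-0.000000i)
Accumulated sum +0.037456-0.000000i; after 4π/(2l+1) scaling, +0.042790-0.000000i ⇒ P_5 = 0.042790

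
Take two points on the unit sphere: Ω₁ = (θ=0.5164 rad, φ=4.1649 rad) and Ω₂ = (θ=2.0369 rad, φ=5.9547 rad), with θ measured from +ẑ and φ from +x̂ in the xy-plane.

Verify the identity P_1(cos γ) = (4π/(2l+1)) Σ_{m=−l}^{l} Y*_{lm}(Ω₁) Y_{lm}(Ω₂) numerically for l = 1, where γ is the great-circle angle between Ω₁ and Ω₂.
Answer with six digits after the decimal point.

Term-by-term m-sum for l=1 (normalisation 4π/3 = 4.188790):
  m=-1: Y*=-0.08880 - 0.14565j  Y=0.29214 + 0.09957j  product -0.01144 - 0.05139j
  m=+0: Y*=0.42489 + 0.00000j  Y=-0.21958 + 0.00000j  product -0.09330 + 0.00000j
  m=+1: Y*=0.08880 - 0.14565j  Y=-0.29214 + 0.09957j  product -0.01144 + 0.05139j
Accumulated sum -0.11618 + 0.00000j; after 4π/(2l+1) scaling, -0.48664 + 0.00000j ⇒ P_1 = -0.486635

-0.486635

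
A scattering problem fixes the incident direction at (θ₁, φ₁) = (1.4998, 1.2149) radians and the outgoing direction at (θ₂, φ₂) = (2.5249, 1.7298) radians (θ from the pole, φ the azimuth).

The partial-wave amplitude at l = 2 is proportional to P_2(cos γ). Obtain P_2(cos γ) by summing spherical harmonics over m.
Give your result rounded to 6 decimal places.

-0.204008

Expand P_2 via completeness: Σ_{m} conj(Y_{2,m}) at Ω₁ times Y_{2,m} at Ω₂ —
  m=-2: Y*=(-0.291012, 0.251042)  Y=(-0.122722, 0.040398)  product (0.025572, -0.042564)
  m=-1: Y*=(0.019047, 0.051238)  Y=(0.057712, 0.359896)  product (-0.017341, 0.009812)
  m=+0: Y*=(-0.310630, -0.000000)  Y=(0.314309, 0.000000)  product (-0.097634, -0.000000)
  m=+1: Y*=(-0.019047, 0.051238)  Y=(-0.057712, 0.359896)  product (-0.017341, -0.009812)
  m=+2: Y*=(-0.291012, -0.251042)  Y=(-0.122722, -0.040398)  product (0.025572, 0.042564)
Accumulated sum (-0.081172, 0.000000); after 4π/(2l+1) scaling, (-0.204008, 0.000000) ⇒ P_2 = -0.204008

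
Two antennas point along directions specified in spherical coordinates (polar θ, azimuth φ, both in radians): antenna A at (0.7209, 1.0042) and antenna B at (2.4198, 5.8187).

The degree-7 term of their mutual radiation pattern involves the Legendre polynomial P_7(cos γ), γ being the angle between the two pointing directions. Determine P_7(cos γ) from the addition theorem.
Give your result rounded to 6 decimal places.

-0.258649

Summing Y*_{l m}(θ₁,φ₁)·Y_{l m}(θ₂,φ₂) over m ∈ [−7, 7]; prefactor 4π/(2·7+1) = 0.837758:
  m=-7: Y*=0.02004 + 0.01853j  Y=-0.02732 - 0.00301j  product -0.00049 - 0.00057j
  m=-6: Y*=0.11239 - 0.02966j  Y=0.10958 - 0.04058j  product 0.01111 - 0.00781j
  m=-5: Y*=0.08848 - 0.27753j  Y=-0.19955 + 0.21351j  product 0.04160 + 0.07427j
  m=-4: Y*=-0.29078 - 0.34833j  Y=0.12859 - 0.43544j  product -0.18907 + 0.08183j
  m=-3: Y*=-0.35634 + 0.04622j  Y=0.06311 + 0.35212j  product -0.03876 - 0.12256j
  m=-2: Y*=0.03333 - 0.07124j  Y=0.04853 + 0.06494j  product 0.00624 - 0.00129j
  m=-1: Y*=-0.21175 - 0.33284j  Y=-0.35258 - 0.17666j  product 0.01586 + 0.15476j
  m=+0: Y*=-0.04276 + 0.00000j  Y=0.04013 + 0.00000j  product -0.00172 + 0.00000j
  m=+1: Y*=0.21175 - 0.33284j  Y=0.35258 - 0.17666j  product 0.01586 - 0.15476j
  m=+2: Y*=0.03333 + 0.07124j  Y=0.04853 - 0.06494j  product 0.00624 + 0.00129j
  m=+3: Y*=0.35634 + 0.04622j  Y=-0.06311 + 0.35212j  product -0.03876 + 0.12256j
  m=+4: Y*=-0.29078 + 0.34833j  Y=0.12859 + 0.43544j  product -0.18907 - 0.08183j
  m=+5: Y*=-0.08848 - 0.27753j  Y=0.19955 + 0.21351j  product 0.04160 - 0.07427j
  m=+6: Y*=0.11239 + 0.02966j  Y=0.10958 + 0.04058j  product 0.01111 + 0.00781j
  m=+7: Y*=-0.02004 + 0.01853j  Y=0.02732 - 0.00301j  product -0.00049 + 0.00057j
Total Σ_m = -0.30874 - 0.00000j. Multiply by 0.837758: -0.25865 - 0.00000j. P_7(cos γ) = -0.258649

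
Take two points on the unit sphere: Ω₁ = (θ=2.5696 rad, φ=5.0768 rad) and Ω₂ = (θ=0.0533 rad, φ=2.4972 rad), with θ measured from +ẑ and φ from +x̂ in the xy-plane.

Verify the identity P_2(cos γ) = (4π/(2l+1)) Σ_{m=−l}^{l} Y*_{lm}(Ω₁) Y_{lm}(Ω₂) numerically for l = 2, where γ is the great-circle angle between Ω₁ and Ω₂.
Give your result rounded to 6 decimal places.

0.619828

Addition theorem: P_2(cos γ) = (4π/5) Σ_m Y*_{lm}(Ω₁) Y_{lm}(Ω₂), m = −2…2:
  m=-2: -0.08443 - 0.07538j × 0.00031 + 0.00105j = 0.00005 - 0.00011j  (running Σ = 0.00005 - 0.00011j)
  m=-1: -0.12532 + 0.32853j × -0.03286 - 0.02469j = 0.01223 - 0.00770j  (running Σ = 0.01228 - 0.00781j)
  m=0: 0.35354 + 0.00000j × 0.62810 + 0.00000j = 0.22206 + 0.00000j  (running Σ = 0.23434 - 0.00781j)
  m=1: 0.12532 + 0.32853j × 0.03286 - 0.02469j = 0.01223 + 0.00770j  (running Σ = 0.24657 - 0.00011j)
  m=2: -0.08443 + 0.07538j × 0.00031 - 0.00105j = 0.00005 + 0.00011j  (running Σ = 0.24662 - 0.00000j)
Total Σ_m = 0.24662 - 0.00000j. Multiply by 2.513274: 0.61983 - 0.00000j. P_2(cos γ) = 0.619828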